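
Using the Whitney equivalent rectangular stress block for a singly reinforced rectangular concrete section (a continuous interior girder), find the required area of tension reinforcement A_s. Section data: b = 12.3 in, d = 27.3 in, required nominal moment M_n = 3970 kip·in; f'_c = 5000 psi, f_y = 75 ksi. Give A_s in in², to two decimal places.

A_s ≈ 2.05 in²

From M_n = 0.85 f'_c a b (d − a/2):
a = d − √(d² − 2M_n/(0.85 f'_c b)) = 27.3 − √(27.3² − 2 × 3970/(0.85 × 5 × 12.3)) = 2.940 in.
A_s = 0.85 f'_c a b / f_y = 0.85 × 5 × 2.940 × 12.3 / 75 = 2.049 in².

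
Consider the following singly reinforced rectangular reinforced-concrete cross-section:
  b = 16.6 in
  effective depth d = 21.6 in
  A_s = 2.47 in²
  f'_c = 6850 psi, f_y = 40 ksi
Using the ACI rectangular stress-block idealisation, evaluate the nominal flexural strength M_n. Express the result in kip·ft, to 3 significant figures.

T = A_s f_y = 2.47 × 40 = 98.8 kips.
a = T/(0.85 f'_c b) = 98.8/(0.85 × 6.85 × 16.6) = 1.022 in.
M_n = T(d − a/2) = 98.8 × (21.6 − 0.511) = 2083.6 kip·in = 2083.6/12 = 173.63 kip·ft.

M_n ≈ 174 kip·ft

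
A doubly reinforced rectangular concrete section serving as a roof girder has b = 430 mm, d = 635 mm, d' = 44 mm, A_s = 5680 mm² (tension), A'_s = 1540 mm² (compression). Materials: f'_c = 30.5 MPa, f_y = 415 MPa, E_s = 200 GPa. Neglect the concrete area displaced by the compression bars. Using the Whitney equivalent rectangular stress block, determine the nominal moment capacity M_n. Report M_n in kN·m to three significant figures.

M_n ≈ 1340 kN·m

Assume both tension and compression steel yield.
Net tension couple steel: A_s − A'_s = 4140 mm².
a = (A_s − A'_s) f_y / (0.85 f'_c b) = 1718100/(0.85 × 30.5 × 430) = 154.12 mm.
c = a/β₁ = 154.12/0.832 = 185.24 mm; ε'_s = 0.003(c − d')/c = 0.0023 ≥ f_y/E_s = 0.0021, so compression steel does yield.
M_n = (A_s − A'_s) f_y (d − a/2) + A'_s f_y (d − d') = [1718100 × (635 − 77.06) + 639100 × (635 − 44)] × 10⁻⁶ = 958.60 + 377.71 = 1336.31 kN·m.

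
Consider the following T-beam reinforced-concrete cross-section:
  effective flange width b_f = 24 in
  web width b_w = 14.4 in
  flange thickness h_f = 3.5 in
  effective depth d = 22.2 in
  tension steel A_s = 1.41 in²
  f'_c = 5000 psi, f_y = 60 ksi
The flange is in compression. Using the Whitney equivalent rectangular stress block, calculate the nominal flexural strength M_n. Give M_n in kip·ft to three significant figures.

M_n ≈ 154 kip·ft

Tension: T = A_s f_y = 1.41 × 60 = 84.6 kips.
Try a within the flange: a = T/(0.85 f'_c b_f) = 84.6/(0.85 × 5 × 24) = 0.829 in.
Since a = 0.829 ≤ h_f = 3.5 in, the stress block lies entirely in the flange; analyse as a rectangular beam of width b_f.
M_n = T(d − a/2) = 84.6 × (22.2 − 0.4145) = 1843.1 kip·in.
M_n = 1843.1/12 = 153.59 kip·ft.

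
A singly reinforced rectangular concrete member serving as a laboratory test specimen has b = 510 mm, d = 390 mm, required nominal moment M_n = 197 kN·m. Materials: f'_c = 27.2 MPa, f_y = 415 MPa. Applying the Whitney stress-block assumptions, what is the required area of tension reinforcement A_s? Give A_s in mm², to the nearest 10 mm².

A_s ≈ 1290 mm²

With M_n = 0.85 f'_c a b (d − a/2), solve the quadratic for a:
a = d − √(d² − 2M_n/(0.85 f'_c b)) = 390 − √(390² − 2 × 197×10⁶/(0.85 × 27.2 × 510)) = 45.49 mm.
A_s = 0.85 f'_c a b / f_y = 0.85 × 27.2 × 45.49 × 510 / 415 = 1292.5 mm².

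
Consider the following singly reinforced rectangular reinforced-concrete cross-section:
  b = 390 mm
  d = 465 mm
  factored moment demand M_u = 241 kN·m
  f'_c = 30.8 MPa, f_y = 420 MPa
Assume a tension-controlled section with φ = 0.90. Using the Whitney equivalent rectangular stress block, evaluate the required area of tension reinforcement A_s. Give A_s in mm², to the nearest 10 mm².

A_s ≈ 1470 mm²

M_n = M_u/φ = 241/0.90 = 267.778 kN·m.
With M_n = 0.85 f'_c a b (d − a/2), solve the quadratic for a:
a = d − √(d² − 2M_n/(0.85 f'_c b)) = 465 − √(465² − 2 × 267.778×10⁶/(0.85 × 30.8 × 390)) = 60.31 mm.
A_s = 0.85 f'_c a b / f_y = 0.85 × 30.8 × 60.31 × 390 / 420 = 1466.1 mm².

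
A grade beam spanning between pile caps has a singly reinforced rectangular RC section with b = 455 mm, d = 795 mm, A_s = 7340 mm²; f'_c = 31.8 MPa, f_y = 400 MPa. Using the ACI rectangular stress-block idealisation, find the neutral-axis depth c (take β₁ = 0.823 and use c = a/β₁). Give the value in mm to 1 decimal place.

T = A_s f_y = 7340 × 400 = 2936000 N = 2936 kN.
Setting C = 0.85 f'_c a b equal to T: a = 2936000/(0.85 × 31.8 × 455) = 238.725 mm.
With β₁ = 0.823, c = a/β₁ = 238.725/0.823 = 290.1 mm.

c ≈ 290.1 mm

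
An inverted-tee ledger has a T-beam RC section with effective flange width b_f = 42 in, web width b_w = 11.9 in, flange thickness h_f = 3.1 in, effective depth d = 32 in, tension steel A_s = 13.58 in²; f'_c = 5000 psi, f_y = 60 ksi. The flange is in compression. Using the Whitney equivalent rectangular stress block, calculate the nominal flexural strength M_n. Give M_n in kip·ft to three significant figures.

M_n ≈ 1980 kip·ft

Tension: T = A_s f_y = 13.58 × 60 = 814.8 kips.
Try a within the flange: a = T/(0.85 f'_c b_f) = 814.8/(0.85 × 5 × 42) = 4.565 in.
a = 4.565 > h_f = 3.1 in: the block extends into the web. Split into flange-overhang and web parts.
C_f = 0.85 f'_c (b_f − b_w) h_f = 0.85 × 5 × (42 − 11.9) × 3.1 = 396.6 kips.
Remaining web compression depth: a_w = (T − C_f)/(0.85 f'_c b_w) = (814.8 − 396.6)/(0.85 × 5 × 11.9) = 8.269 in.
M_n = C_f(d − h_f/2) + (T − C_f)(d − a_w/2) = 396.6 × (32 − 1.55) + 418.2 × (32 − 4.1345) = 12076.5 + 11653.4 = 23729.9 kip·in.
M_n = 23729.9/12 = 1977.49 kip·ft.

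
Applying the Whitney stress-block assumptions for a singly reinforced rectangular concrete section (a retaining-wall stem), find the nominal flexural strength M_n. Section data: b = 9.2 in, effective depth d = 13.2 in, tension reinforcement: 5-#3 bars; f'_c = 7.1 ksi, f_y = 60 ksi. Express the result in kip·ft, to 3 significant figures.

A_s = 5 × 0.11 = 0.55 in².
T = A_s f_y = 0.55 × 60 = 33 kips.
a = T/(0.85 f'_c b) = 33/(0.85 × 7.1 × 9.2) = 0.594 in.
M_n = T(d − a/2) = 33 × (13.2 − 0.297) = 425.8 kip·in = 425.8/12 = 35.48 kip·ft.

M_n ≈ 35.5 kip·ft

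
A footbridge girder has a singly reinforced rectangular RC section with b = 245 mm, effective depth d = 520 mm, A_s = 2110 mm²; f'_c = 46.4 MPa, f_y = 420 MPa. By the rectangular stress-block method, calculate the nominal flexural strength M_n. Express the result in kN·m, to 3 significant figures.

T = A_s f_y = 2110 × 420 = 886200 N = 886.2 kN.
From C = T: a = T/(0.85 f'_c b) = 886200/(0.85 × 46.4 × 245) = 91.71 mm.
M_n = T(d − a/2) = 886.2 kN × (520 − 45.855) mm = 420.19 kN·m.

M_n ≈ 420 kN·m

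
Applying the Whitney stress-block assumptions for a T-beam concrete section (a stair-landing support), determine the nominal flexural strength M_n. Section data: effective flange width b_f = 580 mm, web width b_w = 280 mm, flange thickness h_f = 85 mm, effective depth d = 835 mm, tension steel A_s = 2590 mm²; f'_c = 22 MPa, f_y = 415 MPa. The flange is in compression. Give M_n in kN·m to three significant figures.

Tension: T = A_s f_y = 2590 × 415 = 1074850 N.
Try a within the flange: a = T/(0.85 f'_c b_f) = 1074850/(0.85 × 22 × 580) = 99.10 mm.
a = 99.10 > h_f = 85 mm: the block extends into the web. Split into flange-overhang and web parts.
C_f = 0.85 f'_c (b_f − b_w) h_f = 0.85 × 22 × (580 − 280) × 85 = 476850 N.
Remaining web compression depth: a_w = (T − C_f)/(0.85 f'_c b_w) = (1074850 − 476850)/(0.85 × 22 × 280) = 114.21 mm.
M_n = C_f(d − h_f/2) + (T − C_f)(d − a_w/2) = 476850 × (835 − 42.5) + 598000 × (835 − 57.105) = 377.90 + 465.18 = 843.08 × 10⁶ N·mm.
M_n = 843.08 kN·m.

M_n ≈ 843 kN·m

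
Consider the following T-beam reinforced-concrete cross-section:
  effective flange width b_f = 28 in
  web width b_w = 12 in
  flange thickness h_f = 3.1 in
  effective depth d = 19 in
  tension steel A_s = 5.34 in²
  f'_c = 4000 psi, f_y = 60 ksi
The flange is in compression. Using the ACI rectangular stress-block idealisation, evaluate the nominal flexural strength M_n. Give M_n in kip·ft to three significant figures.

M_n ≈ 462 kip·ft

Tension: T = A_s f_y = 5.34 × 60 = 320.4 kips.
Try a within the flange: a = T/(0.85 f'_c b_f) = 320.4/(0.85 × 4 × 28) = 3.366 in.
a = 3.366 > h_f = 3.1 in: the block extends into the web. Split into flange-overhang and web parts.
C_f = 0.85 f'_c (b_f − b_w) h_f = 0.85 × 4 × (28 − 12) × 3.1 = 168.6 kips.
Remaining web compression depth: a_w = (T − C_f)/(0.85 f'_c b_w) = (320.4 − 168.6)/(0.85 × 4 × 12) = 3.721 in.
M_n = C_f(d − h_f/2) + (T − C_f)(d − a_w/2) = 168.6 × (19 − 1.55) + 151.8 × (19 − 1.8605) = 2942.1 + 2601.8 = 5543.9 kip·in.
M_n = 5543.9/12 = 461.99 kip·ft.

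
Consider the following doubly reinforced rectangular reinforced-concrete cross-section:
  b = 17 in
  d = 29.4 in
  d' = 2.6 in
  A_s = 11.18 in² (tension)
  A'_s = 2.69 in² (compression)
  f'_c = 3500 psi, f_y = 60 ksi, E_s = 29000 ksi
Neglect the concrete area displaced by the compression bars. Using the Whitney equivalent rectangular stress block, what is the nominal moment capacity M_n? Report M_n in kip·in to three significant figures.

M_n ≈ 16700 kip·in

Assume both steels yield.
a = (A_s − A'_s) f_y/(0.85 f'_c b) = (11.18 − 2.69) × 60/(0.85 × 3.5 × 17) = 10.072 in.
c = a/β₁ = 10.072/0.85 = 11.849 in; ε'_s = 0.003(c − d')/c = 0.0023 ≥ ε_y = 0.0021, so the compression steel yields.
M_n = (A_s − A'_s) f_y (d − a/2) + A'_s f_y (d − d') = 509.4 × (29.4 − 5.036) + 161.4 × (29.4 − 2.6) = 12411.0 + 4325.5 = 16736.5 kip·in.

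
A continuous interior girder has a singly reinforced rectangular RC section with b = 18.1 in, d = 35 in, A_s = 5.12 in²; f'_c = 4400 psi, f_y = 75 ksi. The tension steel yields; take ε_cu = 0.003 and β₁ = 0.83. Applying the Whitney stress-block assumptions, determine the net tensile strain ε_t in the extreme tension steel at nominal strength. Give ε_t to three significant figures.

ε_t ≈ 0.0124

a = A_s f_y/(0.85 f'_c b) = 5.673 in.
β₁ = 0.83, so c = a/β₁ = 5.673/0.83 = 6.835 in.
From the linear strain diagram with ε_cu = 0.003: ε_t = 0.003 (d − c)/c = 0.003 × (35 − 6.835)/6.835 = 0.0124.
Since ε_t ≥ 0.005, the section is tension-controlled.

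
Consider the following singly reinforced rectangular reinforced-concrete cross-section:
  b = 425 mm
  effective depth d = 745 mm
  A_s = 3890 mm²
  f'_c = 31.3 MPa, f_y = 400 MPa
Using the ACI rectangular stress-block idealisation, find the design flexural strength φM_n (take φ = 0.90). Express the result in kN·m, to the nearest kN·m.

φM_n ≈ 947 kN·m

T = A_s f_y = 3890 × 400 = 1556000 N = 1556 kN.
From C = T: a = T/(0.85 f'_c b) = 1556000/(0.85 × 31.3 × 425) = 137.61 mm.
M_n = T(d − a/2) = 1556 kN × (745 − 68.805) mm = 1052.16 kN·m.
φM_n = 0.90 × 1052.16 = 946.94 kN·m.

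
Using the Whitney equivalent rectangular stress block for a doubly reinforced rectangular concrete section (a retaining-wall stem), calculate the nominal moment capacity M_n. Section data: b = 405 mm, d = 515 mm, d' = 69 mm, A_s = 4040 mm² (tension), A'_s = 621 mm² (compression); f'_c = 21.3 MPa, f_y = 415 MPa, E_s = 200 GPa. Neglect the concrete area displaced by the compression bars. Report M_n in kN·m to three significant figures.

M_n ≈ 708 kN·m

Assume both tension and compression steel yield.
Net tension couple steel: A_s − A'_s = 3419 mm².
a = (A_s − A'_s) f_y / (0.85 f'_c b) = 1418885/(0.85 × 21.3 × 405) = 193.51 mm.
c = a/β₁ = 193.51/0.85 = 227.66 mm; ε'_s = 0.003(c − d')/c = 0.0021 ≥ f_y/E_s = 0.0021, so compression steel does yield.
M_n = (A_s − A'_s) f_y (d − a/2) + A'_s f_y (d − d') = [1418885 × (515 − 96.755) + 257715 × (515 − 69)] × 10⁻⁶ = 593.44 + 114.94 = 708.38 kN·m.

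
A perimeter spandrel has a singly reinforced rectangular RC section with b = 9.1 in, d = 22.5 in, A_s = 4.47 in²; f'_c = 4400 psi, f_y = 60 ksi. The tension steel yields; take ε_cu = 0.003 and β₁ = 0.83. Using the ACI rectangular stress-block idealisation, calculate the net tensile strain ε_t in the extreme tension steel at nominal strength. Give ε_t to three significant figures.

a = A_s f_y/(0.85 f'_c b) = 7.880 in.
β₁ = 0.83, so c = a/β₁ = 7.880/0.83 = 9.494 in.
From the linear strain diagram with ε_cu = 0.003: ε_t = 0.003 (d − c)/c = 0.003 × (22.5 − 9.494)/9.494 = 0.00411.
ε_t is between 0.004 and 0.005 — transition zone.

ε_t ≈ 0.00411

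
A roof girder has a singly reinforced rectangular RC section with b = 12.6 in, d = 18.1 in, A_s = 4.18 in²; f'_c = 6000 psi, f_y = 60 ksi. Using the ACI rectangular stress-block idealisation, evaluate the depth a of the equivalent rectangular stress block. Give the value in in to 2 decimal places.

a ≈ 3.90 in

T = A_s f_y = 4.18 × 60 = 250.8 kips.
a = T/(0.85 f'_c b) = 250.8/(0.85 × 6 × 12.6) = 3.90 in.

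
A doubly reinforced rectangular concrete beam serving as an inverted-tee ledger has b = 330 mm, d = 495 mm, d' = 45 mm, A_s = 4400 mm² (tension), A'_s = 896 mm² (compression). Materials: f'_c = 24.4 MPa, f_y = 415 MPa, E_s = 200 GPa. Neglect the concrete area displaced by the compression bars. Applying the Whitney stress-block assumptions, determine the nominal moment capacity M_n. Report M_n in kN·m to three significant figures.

Assume both tension and compression steel yield.
Net tension couple steel: A_s − A'_s = 3504 mm².
a = (A_s − A'_s) f_y / (0.85 f'_c b) = 1454160/(0.85 × 24.4 × 330) = 212.47 mm.
c = a/β₁ = 212.47/0.85 = 249.96 mm; ε'_s = 0.003(c − d')/c = 0.0025 ≥ f_y/E_s = 0.0021, so compression steel does yield.
M_n = (A_s − A'_s) f_y (d − a/2) + A'_s f_y (d − d') = [1454160 × (495 − 106.235) + 371840 × (495 − 45)] × 10⁻⁶ = 565.33 + 167.33 = 732.66 kN·m.

M_n ≈ 733 kN·m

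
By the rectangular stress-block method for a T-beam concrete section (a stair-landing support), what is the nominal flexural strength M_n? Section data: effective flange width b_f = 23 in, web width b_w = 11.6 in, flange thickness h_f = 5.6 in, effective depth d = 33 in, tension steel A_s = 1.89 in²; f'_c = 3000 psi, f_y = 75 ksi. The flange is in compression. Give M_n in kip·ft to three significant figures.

M_n ≈ 376 kip·ft

Tension: T = A_s f_y = 1.89 × 75 = 141.75 kips.
Try a within the flange: a = T/(0.85 f'_c b_f) = 141.75/(0.85 × 3 × 23) = 2.417 in.
Since a = 2.417 ≤ h_f = 5.6 in, the stress block lies entirely in the flange; analyse as a rectangular beam of width b_f.
M_n = T(d − a/2) = 141.75 × (33 − 1.2085) = 4506.4 kip·in.
M_n = 4506.4/12 = 375.53 kip·ft.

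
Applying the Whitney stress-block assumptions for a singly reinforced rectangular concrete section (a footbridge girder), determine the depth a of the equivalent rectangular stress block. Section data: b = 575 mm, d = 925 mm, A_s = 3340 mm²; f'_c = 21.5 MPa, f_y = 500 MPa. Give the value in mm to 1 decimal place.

T = A_s f_y = 3340 × 500 = 1670000 N = 1670 kN.
Setting C = 0.85 f'_c a b equal to T: a = 1670000/(0.85 × 21.5 × 575) = 158.9 mm.

a ≈ 158.9 mm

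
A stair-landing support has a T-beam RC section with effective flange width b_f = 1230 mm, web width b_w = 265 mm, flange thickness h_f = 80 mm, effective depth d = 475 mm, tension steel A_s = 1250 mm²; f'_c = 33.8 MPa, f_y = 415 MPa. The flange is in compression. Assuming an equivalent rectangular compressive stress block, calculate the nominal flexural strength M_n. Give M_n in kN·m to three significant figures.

M_n ≈ 243 kN·m

Tension: T = A_s f_y = 1250 × 415 = 518750 N.
Try a within the flange: a = T/(0.85 f'_c b_f) = 518750/(0.85 × 33.8 × 1230) = 14.68 mm.
Since a = 14.68 ≤ h_f = 80 mm, the stress block lies entirely in the flange; analyse as a rectangular beam of width b_f.
M_n = T(d − a/2) = 518750 × (475 − 7.34) = 242.60 × 10⁶ N·mm.
M_n = 242.60 kN·m.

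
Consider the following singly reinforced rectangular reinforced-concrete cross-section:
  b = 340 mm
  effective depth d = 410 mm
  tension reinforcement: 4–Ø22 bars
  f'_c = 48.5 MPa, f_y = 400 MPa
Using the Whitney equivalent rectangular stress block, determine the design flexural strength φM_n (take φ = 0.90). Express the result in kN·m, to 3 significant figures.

φM_n ≈ 212 kN·m

A_s = 4 × 380 = 1520 mm².
T = A_s f_y = 1520 × 400 = 608000 N = 608 kN.
From C = T: a = T/(0.85 f'_c b) = 608000/(0.85 × 48.5 × 340) = 43.38 mm.
M_n = T(d − a/2) = 608 kN × (410 − 21.69) mm = 236.09 kN·m.
φM_n = 0.90 × 236.09 = 212.48 kN·m.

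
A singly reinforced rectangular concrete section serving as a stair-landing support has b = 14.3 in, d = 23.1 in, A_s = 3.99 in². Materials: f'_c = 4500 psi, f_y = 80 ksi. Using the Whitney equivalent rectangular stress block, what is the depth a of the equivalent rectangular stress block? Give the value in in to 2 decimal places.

T = A_s f_y = 3.99 × 80 = 319.2 kips.
a = T/(0.85 f'_c b) = 319.2/(0.85 × 4.5 × 14.3) = 5.84 in.

a ≈ 5.84 in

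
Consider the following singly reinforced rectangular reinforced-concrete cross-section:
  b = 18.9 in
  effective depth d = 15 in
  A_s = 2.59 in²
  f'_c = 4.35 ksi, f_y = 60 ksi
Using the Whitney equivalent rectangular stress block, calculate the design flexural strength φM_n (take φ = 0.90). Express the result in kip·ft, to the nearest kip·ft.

T = A_s f_y = 2.59 × 60 = 155.4 kips.
a = T/(0.85 f'_c b) = 155.4/(0.85 × 4.35 × 18.9) = 2.224 in.
M_n = T(d − a/2) = 155.4 × (15 − 1.112) = 2158.2 kip·in = 2158.2/12 = 179.85 kip·ft.
φM_n = 0.90 × 179.85 = 161.87 kip·ft.

φM_n ≈ 162 kip·ft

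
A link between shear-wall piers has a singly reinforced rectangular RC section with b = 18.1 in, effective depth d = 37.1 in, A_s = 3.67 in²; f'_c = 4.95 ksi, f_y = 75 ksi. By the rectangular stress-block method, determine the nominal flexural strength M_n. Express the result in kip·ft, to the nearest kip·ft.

T = A_s f_y = 3.67 × 75 = 275.25 kips.
a = T/(0.85 f'_c b) = 275.25/(0.85 × 4.95 × 18.1) = 3.614 in.
M_n = T(d − a/2) = 275.25 × (37.1 − 1.807) = 9714.4 kip·in = 9714.4/12 = 809.53 kip·ft.

M_n ≈ 810 kip·ft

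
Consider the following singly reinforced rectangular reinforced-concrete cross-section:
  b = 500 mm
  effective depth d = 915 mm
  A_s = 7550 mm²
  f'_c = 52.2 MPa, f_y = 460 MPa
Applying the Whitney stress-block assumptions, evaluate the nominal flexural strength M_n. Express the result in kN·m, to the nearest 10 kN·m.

M_n ≈ 2910 kN·m

T = A_s f_y = 7550 × 460 = 3473000 N = 3473 kN.
From C = T: a = T/(0.85 f'_c b) = 3473000/(0.85 × 52.2 × 500) = 156.55 mm.
M_n = T(d − a/2) = 3473 kN × (915 − 78.275) mm = 2905.95 kN·m.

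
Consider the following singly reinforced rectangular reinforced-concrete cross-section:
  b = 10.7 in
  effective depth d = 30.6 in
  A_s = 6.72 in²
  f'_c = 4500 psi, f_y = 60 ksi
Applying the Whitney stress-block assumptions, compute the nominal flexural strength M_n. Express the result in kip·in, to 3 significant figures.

T = A_s f_y = 6.72 × 60 = 403.2 kips.
a = T/(0.85 f'_c b) = 403.2/(0.85 × 4.5 × 10.7) = 9.852 in.
M_n = T(d − a/2) = 403.2 × (30.6 − 4.926) = 10351.8 kip·in.

M_n ≈ 10400 kip·in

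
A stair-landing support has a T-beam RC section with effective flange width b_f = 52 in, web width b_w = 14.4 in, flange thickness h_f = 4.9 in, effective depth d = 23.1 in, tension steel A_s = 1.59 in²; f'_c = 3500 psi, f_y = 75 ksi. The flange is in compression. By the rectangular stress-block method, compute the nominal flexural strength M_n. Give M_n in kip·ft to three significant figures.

M_n ≈ 226 kip·ft

Tension: T = A_s f_y = 1.59 × 75 = 119.25 kips.
Try a within the flange: a = T/(0.85 f'_c b_f) = 119.25/(0.85 × 3.5 × 52) = 0.771 in.
Since a = 0.771 ≤ h_f = 4.9 in, the stress block lies entirely in the flange; analyse as a rectangular beam of width b_f.
M_n = T(d − a/2) = 119.25 × (23.1 − 0.3855) = 2708.7 kip·in.
M_n = 2708.7/12 = 225.73 kip·ft.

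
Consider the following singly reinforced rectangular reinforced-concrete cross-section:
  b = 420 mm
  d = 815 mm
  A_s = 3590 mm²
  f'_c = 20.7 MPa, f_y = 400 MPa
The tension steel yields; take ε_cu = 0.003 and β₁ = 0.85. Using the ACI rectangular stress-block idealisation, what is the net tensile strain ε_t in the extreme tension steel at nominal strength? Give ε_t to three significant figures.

ε_t ≈ 0.00770

a = A_s f_y/(0.85 f'_c b) = 194.32 mm.
β₁ = 0.85, so c = a/β₁ = 194.32/0.85 = 228.61 mm.
From the linear strain diagram with ε_cu = 0.003: ε_t = 0.003 (d − c)/c = 0.003 × (815 − 228.61)/228.61 = 0.00770.
Since ε_t ≥ 0.005, the section is tension-controlled.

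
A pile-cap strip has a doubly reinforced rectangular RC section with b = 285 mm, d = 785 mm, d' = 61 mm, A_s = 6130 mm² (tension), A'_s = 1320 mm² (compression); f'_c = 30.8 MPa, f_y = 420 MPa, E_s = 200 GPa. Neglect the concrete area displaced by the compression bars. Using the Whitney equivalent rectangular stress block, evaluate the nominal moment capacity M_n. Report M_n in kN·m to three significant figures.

M_n ≈ 1710 kN·m

Assume both tension and compression steel yield.
Net tension couple steel: A_s − A'_s = 4810 mm².
a = (A_s − A'_s) f_y / (0.85 f'_c b) = 2020200/(0.85 × 30.8 × 285) = 270.76 mm.
c = a/β₁ = 270.76/0.83 = 326.22 mm; ε'_s = 0.003(c − d')/c = 0.0024 ≥ f_y/E_s = 0.0021, so compression steel does yield.
M_n = (A_s − A'_s) f_y (d − a/2) + A'_s f_y (d − d') = [2020200 × (785 − 135.38) + 554400 × (785 − 61)] × 10⁻⁶ = 1312.36 + 401.39 = 1713.75 kN·m.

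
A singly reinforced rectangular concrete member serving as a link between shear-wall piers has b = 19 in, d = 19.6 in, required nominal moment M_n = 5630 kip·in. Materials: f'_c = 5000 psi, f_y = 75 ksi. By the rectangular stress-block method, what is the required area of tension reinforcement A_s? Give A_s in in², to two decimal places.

A_s ≈ 4.26 in²

From M_n = 0.85 f'_c a b (d − a/2):
a = d − √(d² − 2M_n/(0.85 f'_c b)) = 19.6 − √(19.6² − 2 × 5630/(0.85 × 5 × 19)) = 3.957 in.
A_s = 0.85 f'_c a b / f_y = 0.85 × 5 × 3.957 × 19 / 75 = 4.260 in².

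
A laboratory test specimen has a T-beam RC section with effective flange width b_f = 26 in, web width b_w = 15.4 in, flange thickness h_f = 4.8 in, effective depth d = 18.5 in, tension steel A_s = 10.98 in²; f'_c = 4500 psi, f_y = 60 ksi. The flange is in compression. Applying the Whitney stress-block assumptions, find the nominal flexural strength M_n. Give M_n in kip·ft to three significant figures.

M_n ≈ 824 kip·ft

Tension: T = A_s f_y = 10.98 × 60 = 658.8 kips.
Try a within the flange: a = T/(0.85 f'_c b_f) = 658.8/(0.85 × 4.5 × 26) = 6.624 in.
a = 6.624 > h_f = 4.8 in: the block extends into the web. Split into flange-overhang and web parts.
C_f = 0.85 f'_c (b_f − b_w) h_f = 0.85 × 4.5 × (26 − 15.4) × 4.8 = 194.6 kips.
Remaining web compression depth: a_w = (T − C_f)/(0.85 f'_c b_w) = (658.8 − 194.6)/(0.85 × 4.5 × 15.4) = 7.880 in.
M_n = C_f(d − h_f/2) + (T − C_f)(d − a_w/2) = 194.6 × (18.5 − 2.4) + 464.2 × (18.5 − 3.94) = 3133.1 + 6758.8 = 9891.9 kip·in.
M_n = 9891.9/12 = 824.33 kip·ft.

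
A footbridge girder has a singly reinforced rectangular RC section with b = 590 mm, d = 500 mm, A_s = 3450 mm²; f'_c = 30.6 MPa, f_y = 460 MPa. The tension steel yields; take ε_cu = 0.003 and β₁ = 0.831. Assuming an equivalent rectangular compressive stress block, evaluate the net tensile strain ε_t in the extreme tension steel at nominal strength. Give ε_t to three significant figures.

a = A_s f_y/(0.85 f'_c b) = 103.42 mm.
β₁ = 0.831, so c = a/β₁ = 103.42/0.831 = 124.45 mm.
From the linear strain diagram with ε_cu = 0.003: ε_t = 0.003 (d − c)/c = 0.003 × (500 − 124.45)/124.45 = 0.00905.
Since ε_t ≥ 0.005, the section is tension-controlled.

ε_t ≈ 0.00905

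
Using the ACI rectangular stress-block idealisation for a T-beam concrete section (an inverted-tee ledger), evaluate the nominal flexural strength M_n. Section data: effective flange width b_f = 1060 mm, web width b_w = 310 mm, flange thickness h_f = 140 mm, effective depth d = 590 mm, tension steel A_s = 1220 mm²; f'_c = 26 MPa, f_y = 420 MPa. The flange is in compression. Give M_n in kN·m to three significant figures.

Tension: T = A_s f_y = 1220 × 420 = 512400 N.
Try a within the flange: a = T/(0.85 f'_c b_f) = 512400/(0.85 × 26 × 1060) = 21.87 mm.
Since a = 21.87 ≤ h_f = 140 mm, the stress block lies entirely in the flange; analyse as a rectangular beam of width b_f.
M_n = T(d − a/2) = 512400 × (590 − 10.935) = 296.71 × 10⁶ N·mm.
M_n = 296.71 kN·m.

M_n ≈ 297 kN·m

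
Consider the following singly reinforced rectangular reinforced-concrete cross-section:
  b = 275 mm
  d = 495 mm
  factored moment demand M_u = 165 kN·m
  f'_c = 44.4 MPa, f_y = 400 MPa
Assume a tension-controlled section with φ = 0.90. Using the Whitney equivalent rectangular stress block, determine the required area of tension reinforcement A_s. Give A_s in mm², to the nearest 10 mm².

A_s ≈ 960 mm²

M_n = M_u/φ = 165/0.90 = 183.333 kN·m.
With M_n = 0.85 f'_c a b (d − a/2), solve the quadratic for a:
a = d − √(d² − 2M_n/(0.85 f'_c b)) = 495 − √(495² − 2 × 183.333×10⁶/(0.85 × 44.4 × 275)) = 37.07 mm.
A_s = 0.85 f'_c a b / f_y = 0.85 × 44.4 × 37.07 × 275 / 400 = 961.8 mm².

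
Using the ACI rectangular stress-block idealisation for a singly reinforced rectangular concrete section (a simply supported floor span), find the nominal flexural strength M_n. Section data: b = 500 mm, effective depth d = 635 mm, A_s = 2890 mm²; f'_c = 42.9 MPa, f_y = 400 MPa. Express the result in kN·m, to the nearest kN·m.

T = A_s f_y = 2890 × 400 = 1156000 N = 1156 kN.
From C = T: a = T/(0.85 f'_c b) = 1156000/(0.85 × 42.9 × 500) = 63.40 mm.
M_n = T(d − a/2) = 1156 kN × (635 − 31.7) mm = 697.41 kN·m.

M_n ≈ 697 kN·m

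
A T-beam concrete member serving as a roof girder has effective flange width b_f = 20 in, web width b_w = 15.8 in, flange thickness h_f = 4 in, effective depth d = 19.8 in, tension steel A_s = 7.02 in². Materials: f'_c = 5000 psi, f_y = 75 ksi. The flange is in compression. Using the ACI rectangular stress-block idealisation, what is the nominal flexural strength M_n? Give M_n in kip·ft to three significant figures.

M_n ≈ 728 kip·ft

Tension: T = A_s f_y = 7.02 × 75 = 526.5 kips.
Try a within the flange: a = T/(0.85 f'_c b_f) = 526.5/(0.85 × 5 × 20) = 6.194 in.
a = 6.194 > h_f = 4 in: the block extends into the web. Split into flange-overhang and web parts.
C_f = 0.85 f'_c (b_f − b_w) h_f = 0.85 × 5 × (20 − 15.8) × 4 = 71.4 kips.
Remaining web compression depth: a_w = (T − C_f)/(0.85 f'_c b_w) = (526.5 − 71.4)/(0.85 × 5 × 15.8) = 6.777 in.
M_n = C_f(d − h_f/2) + (T − C_f)(d − a_w/2) = 71.4 × (19.8 − 2) + 455.1 × (19.8 − 3.3885) = 1270.9 + 7468.9 = 8739.8 kip·in.
M_n = 8739.8/12 = 728.32 kip·ft.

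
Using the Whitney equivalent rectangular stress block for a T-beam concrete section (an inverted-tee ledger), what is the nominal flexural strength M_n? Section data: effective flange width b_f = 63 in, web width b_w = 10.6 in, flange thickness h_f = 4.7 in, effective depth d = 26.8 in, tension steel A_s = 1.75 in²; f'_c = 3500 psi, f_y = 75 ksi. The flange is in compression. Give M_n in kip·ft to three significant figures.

Tension: T = A_s f_y = 1.75 × 75 = 131.25 kips.
Try a within the flange: a = T/(0.85 f'_c b_f) = 131.25/(0.85 × 3.5 × 63) = 0.700 in.
Since a = 0.700 ≤ h_f = 4.7 in, the stress block lies entirely in the flange; analyse as a rectangular beam of width b_f.
M_n = T(d − a/2) = 131.25 × (26.8 − 0.35) = 3471.6 kip·in.
M_n = 3471.6/12 = 289.30 kip·ft.

M_n ≈ 289 kip·ft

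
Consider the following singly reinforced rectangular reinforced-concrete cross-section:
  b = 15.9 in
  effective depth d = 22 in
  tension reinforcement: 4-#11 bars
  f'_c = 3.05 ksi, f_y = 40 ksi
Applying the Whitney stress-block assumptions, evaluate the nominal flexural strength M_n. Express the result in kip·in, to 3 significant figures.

M_n ≈ 4740 kip·in

A_s = 4 × 1.56 = 6.24 in².
T = A_s f_y = 6.24 × 40 = 249.6 kips.
a = T/(0.85 f'_c b) = 249.6/(0.85 × 3.05 × 15.9) = 6.055 in.
M_n = T(d − a/2) = 249.6 × (22 − 3.0275) = 4735.5 kip·in.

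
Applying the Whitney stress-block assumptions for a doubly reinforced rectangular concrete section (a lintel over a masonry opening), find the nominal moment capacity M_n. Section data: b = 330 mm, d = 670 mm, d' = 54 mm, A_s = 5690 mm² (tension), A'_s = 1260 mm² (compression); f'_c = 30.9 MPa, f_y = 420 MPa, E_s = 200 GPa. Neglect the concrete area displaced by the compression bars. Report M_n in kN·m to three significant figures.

Assume both tension and compression steel yield.
Net tension couple steel: A_s − A'_s = 4430 mm².
a = (A_s − A'_s) f_y / (0.85 f'_c b) = 1860600/(0.85 × 30.9 × 330) = 214.67 mm.
c = a/β₁ = 214.67/0.829 = 258.95 mm; ε'_s = 0.003(c − d')/c = 0.0024 ≥ f_y/E_s = 0.0021, so compression steel does yield.
M_n = (A_s − A'_s) f_y (d − a/2) + A'_s f_y (d − d') = [1860600 × (670 − 107.335) + 529200 × (670 − 54)] × 10⁻⁶ = 1046.89 + 325.99 = 1372.88 kN·m.

M_n ≈ 1370 kN·m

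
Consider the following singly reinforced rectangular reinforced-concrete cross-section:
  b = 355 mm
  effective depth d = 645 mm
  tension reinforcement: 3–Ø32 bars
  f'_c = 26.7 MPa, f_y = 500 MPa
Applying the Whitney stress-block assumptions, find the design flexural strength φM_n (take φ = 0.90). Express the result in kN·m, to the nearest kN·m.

A_s = 3 × 804 = 2412 mm².
T = A_s f_y = 2412 × 500 = 1206000 N = 1206 kN.
From C = T: a = T/(0.85 f'_c b) = 1206000/(0.85 × 26.7 × 355) = 149.69 mm.
M_n = T(d − a/2) = 1206 kN × (645 − 74.845) mm = 687.61 kN·m.
φM_n = 0.90 × 687.61 = 618.85 kN·m.

φM_n ≈ 619 kN·m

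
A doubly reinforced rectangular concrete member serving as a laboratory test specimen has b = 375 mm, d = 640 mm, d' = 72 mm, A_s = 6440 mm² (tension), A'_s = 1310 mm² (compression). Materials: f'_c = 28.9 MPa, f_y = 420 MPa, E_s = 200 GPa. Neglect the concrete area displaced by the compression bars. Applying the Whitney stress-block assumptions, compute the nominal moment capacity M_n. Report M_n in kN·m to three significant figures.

M_n ≈ 1440 kN·m

Assume both tension and compression steel yield.
Net tension couple steel: A_s − A'_s = 5130 mm².
a = (A_s − A'_s) f_y / (0.85 f'_c b) = 2154600/(0.85 × 28.9 × 375) = 233.89 mm.
c = a/β₁ = 233.89/0.844 = 277.12 mm; ε'_s = 0.003(c − d')/c = 0.0022 ≥ f_y/E_s = 0.0021, so compression steel does yield.
M_n = (A_s − A'_s) f_y (d − a/2) + A'_s f_y (d − d') = [2154600 × (640 − 116.945) + 550200 × (640 − 72)] × 10⁻⁶ = 1126.97 + 312.51 = 1439.48 kN·m.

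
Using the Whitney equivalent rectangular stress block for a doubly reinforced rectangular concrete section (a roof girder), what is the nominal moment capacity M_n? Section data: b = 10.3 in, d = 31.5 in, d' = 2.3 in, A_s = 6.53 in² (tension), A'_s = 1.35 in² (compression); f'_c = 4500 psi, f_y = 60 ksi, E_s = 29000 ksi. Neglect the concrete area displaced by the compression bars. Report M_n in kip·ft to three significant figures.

M_n ≈ 911 kip·ft

Assume both steels yield.
a = (A_s − A'_s) f_y/(0.85 f'_c b) = (6.53 − 1.35) × 60/(0.85 × 4.5 × 10.3) = 7.889 in.
c = a/β₁ = 7.889/0.825 = 9.562 in; ε'_s = 0.003(c − d')/c = 0.0023 ≥ ε_y = 0.0021, so the compression steel yields.
M_n = (A_s − A'_s) f_y (d − a/2) + A'_s f_y (d − d') = 310.8 × (31.5 − 3.9445) + 81 × (31.5 − 2.3) = 8564.2 + 2365.2 = 10929.4 kip·in = 10929.4/12 = 910.78 kip·ft.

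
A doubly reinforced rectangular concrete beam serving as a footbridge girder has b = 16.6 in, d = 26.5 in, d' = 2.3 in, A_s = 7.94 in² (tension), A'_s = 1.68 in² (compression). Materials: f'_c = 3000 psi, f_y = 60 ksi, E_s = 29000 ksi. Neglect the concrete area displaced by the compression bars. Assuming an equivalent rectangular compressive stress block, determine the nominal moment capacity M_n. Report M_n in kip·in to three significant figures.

Assume both steels yield.
a = (A_s − A'_s) f_y/(0.85 f'_c b) = (7.94 − 1.68) × 60/(0.85 × 3 × 16.6) = 8.873 in.
c = a/β₁ = 8.873/0.85 = 10.439 in; ε'_s = 0.003(c − d')/c = 0.0023 ≥ ε_y = 0.0021, so the compression steel yields.
M_n = (A_s − A'_s) f_y (d − a/2) + A'_s f_y (d − d') = 375.6 × (26.5 − 4.4365) + 100.8 × (26.5 − 2.3) = 8287.1 + 2439.4 = 10726.5 kip·in.

M_n ≈ 10700 kip·in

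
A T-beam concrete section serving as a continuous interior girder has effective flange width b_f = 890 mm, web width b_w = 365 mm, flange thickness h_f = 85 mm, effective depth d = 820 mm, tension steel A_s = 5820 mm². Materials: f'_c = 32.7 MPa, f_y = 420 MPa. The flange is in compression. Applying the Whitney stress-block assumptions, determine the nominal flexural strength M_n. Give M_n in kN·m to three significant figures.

Tension: T = A_s f_y = 5820 × 420 = 2444400 N.
Try a within the flange: a = T/(0.85 f'_c b_f) = 2444400/(0.85 × 32.7 × 890) = 98.81 mm.
a = 98.81 > h_f = 85 mm: the block extends into the web. Split into flange-overhang and web parts.
C_f = 0.85 f'_c (b_f − b_w) h_f = 0.85 × 32.7 × (890 − 365) × 85 = 1240352 N.
Remaining web compression depth: a_w = (T − C_f)/(0.85 f'_c b_w) = (2444400 − 1240352)/(0.85 × 32.7 × 365) = 118.68 mm.
M_n = C_f(d − h_f/2) + (T − C_f)(d − a_w/2) = 1240352 × (820 − 42.5) + 1204048 × (820 − 59.34) = 964.37 + 915.87 = 1880.24 × 10⁶ N·mm.
M_n = 1880.24 kN·m.

M_n ≈ 1880 kN·m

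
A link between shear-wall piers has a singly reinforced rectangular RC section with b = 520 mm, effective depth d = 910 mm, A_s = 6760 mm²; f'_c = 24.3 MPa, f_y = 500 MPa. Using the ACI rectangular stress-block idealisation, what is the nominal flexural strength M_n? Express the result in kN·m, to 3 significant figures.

M_n ≈ 2540 kN·m

T = A_s f_y = 6760 × 500 = 3380000 N = 3380 kN.
From C = T: a = T/(0.85 f'_c b) = 3380000/(0.85 × 24.3 × 520) = 314.69 mm.
M_n = T(d − a/2) = 3380 kN × (910 − 157.345) mm = 2543.97 kN·m.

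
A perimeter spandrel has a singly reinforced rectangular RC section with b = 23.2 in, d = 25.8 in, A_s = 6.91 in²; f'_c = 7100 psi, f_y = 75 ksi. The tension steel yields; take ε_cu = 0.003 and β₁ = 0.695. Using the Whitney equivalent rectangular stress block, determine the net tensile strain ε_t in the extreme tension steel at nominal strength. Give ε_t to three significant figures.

ε_t ≈ 0.0115

a = A_s f_y/(0.85 f'_c b) = 3.701 in.
β₁ = 0.695, so c = a/β₁ = 3.701/0.695 = 5.325 in.
From the linear strain diagram with ε_cu = 0.003: ε_t = 0.003 (d − c)/c = 0.003 × (25.8 − 5.325)/5.325 = 0.0115.
Since ε_t ≥ 0.005, the section is tension-controlled.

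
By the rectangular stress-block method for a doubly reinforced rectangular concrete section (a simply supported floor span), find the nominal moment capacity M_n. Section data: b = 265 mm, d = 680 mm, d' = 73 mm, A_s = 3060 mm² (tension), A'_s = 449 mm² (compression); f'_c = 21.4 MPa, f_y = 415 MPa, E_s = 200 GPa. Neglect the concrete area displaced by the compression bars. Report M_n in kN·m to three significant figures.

Assume both tension and compression steel yield.
Net tension couple steel: A_s − A'_s = 2611 mm².
a = (A_s − A'_s) f_y / (0.85 f'_c b) = 1083565/(0.85 × 21.4 × 265) = 224.79 mm.
c = a/β₁ = 224.79/0.85 = 264.46 mm; ε'_s = 0.003(c − d')/c = 0.0022 ≥ f_y/E_s = 0.0021, so compression steel does yield.
M_n = (A_s − A'_s) f_y (d − a/2) + A'_s f_y (d − d') = [1083565 × (680 − 112.395) + 186335 × (680 − 73)] × 10⁻⁶ = 615.04 + 113.11 = 728.15 kN·m.

M_n ≈ 728 kN·m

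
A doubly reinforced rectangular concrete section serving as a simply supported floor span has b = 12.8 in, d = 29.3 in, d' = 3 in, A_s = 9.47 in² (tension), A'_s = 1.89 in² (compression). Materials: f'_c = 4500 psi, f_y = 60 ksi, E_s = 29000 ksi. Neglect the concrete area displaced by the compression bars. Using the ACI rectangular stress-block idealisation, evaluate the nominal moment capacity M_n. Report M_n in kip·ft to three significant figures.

M_n ≈ 1180 kip·ft

Assume both steels yield.
a = (A_s − A'_s) f_y/(0.85 f'_c b) = (9.47 − 1.89) × 60/(0.85 × 4.5 × 12.8) = 9.289 in.
c = a/β₁ = 9.289/0.825 = 11.259 in; ε'_s = 0.003(c − d')/c = 0.0022 ≥ ε_y = 0.0021, so the compression steel yields.
M_n = (A_s − A'_s) f_y (d − a/2) + A'_s f_y (d − d') = 454.8 × (29.3 − 4.6445) + 113.4 × (29.3 − 3) = 11213.3 + 2982.4 = 14195.7 kip·in = 14195.7/12 = 1182.98 kip·ft.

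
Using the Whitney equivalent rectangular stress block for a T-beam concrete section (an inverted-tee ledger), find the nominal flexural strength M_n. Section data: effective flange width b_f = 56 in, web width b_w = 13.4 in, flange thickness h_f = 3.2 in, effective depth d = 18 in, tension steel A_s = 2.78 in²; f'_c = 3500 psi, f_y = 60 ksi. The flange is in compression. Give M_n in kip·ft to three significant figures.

Tension: T = A_s f_y = 2.78 × 60 = 166.8 kips.
Try a within the flange: a = T/(0.85 f'_c b_f) = 166.8/(0.85 × 3.5 × 56) = 1.001 in.
Since a = 1.001 ≤ h_f = 3.2 in, the stress block lies entirely in the flange; analyse as a rectangular beam of width b_f.
M_n = T(d − a/2) = 166.8 × (18 − 0.5005) = 2918.9 kip·in.
M_n = 2918.9/12 = 243.24 kip·ft.

M_n ≈ 243 kip·ft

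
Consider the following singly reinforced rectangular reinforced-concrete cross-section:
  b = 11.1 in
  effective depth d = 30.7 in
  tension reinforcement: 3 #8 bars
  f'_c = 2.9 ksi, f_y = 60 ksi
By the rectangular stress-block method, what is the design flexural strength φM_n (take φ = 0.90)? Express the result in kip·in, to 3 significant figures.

φM_n ≈ 3600 kip·in

A_s = 3 × 0.79 = 2.37 in².
T = A_s f_y = 2.37 × 60 = 142.2 kips.
a = T/(0.85 f'_c b) = 142.2/(0.85 × 2.9 × 11.1) = 5.197 in.
M_n = T(d − a/2) = 142.2 × (30.7 − 2.5985) = 3996.0 kip·in.
φM_n = 0.90 × 3996.0 = 3596.4 kip·in.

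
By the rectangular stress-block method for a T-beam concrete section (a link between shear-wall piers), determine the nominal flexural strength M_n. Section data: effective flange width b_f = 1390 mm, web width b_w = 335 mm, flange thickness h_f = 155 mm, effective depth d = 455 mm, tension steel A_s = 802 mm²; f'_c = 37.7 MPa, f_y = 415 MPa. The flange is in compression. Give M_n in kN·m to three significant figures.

M_n ≈ 150 kN·m

Tension: T = A_s f_y = 802 × 415 = 332830 N.
Try a within the flange: a = T/(0.85 f'_c b_f) = 332830/(0.85 × 37.7 × 1390) = 7.47 mm.
Since a = 7.47 ≤ h_f = 155 mm, the stress block lies entirely in the flange; analyse as a rectangular beam of width b_f.
M_n = T(d − a/2) = 332830 × (455 − 3.735) = 150.19 × 10⁶ N·mm.
M_n = 150.19 kN·m.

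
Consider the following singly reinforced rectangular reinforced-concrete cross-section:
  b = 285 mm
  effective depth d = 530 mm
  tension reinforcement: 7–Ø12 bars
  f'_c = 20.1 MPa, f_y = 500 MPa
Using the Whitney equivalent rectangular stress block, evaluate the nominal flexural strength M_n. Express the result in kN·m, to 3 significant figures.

M_n ≈ 194 kN·m

A_s = 7 × 113 = 791 mm².
T = A_s f_y = 791 × 500 = 395500 N = 395.5 kN.
From C = T: a = T/(0.85 f'_c b) = 395500/(0.85 × 20.1 × 285) = 81.22 mm.
M_n = T(d − a/2) = 395.5 kN × (530 − 40.61) mm = 193.55 kN·m.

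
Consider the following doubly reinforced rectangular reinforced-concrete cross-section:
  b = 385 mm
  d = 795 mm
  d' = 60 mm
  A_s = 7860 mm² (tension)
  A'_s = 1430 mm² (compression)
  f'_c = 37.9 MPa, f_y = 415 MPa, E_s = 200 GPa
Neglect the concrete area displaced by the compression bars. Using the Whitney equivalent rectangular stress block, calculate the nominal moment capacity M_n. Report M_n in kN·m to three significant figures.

Assume both tension and compression steel yield.
Net tension couple steel: A_s − A'_s = 6430 mm².
a = (A_s − A'_s) f_y / (0.85 f'_c b) = 2668450/(0.85 × 37.9 × 385) = 215.15 mm.
c = a/β₁ = 215.15/0.779 = 276.19 mm; ε'_s = 0.003(c − d')/c = 0.0023 ≥ f_y/E_s = 0.0021, so compression steel does yield.
M_n = (A_s − A'_s) f_y (d − a/2) + A'_s f_y (d − d') = [2668450 × (795 − 107.575) + 593450 × (795 − 60)] × 10⁻⁶ = 1834.36 + 436.19 = 2270.55 kN·m.

M_n ≈ 2270 kN·m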